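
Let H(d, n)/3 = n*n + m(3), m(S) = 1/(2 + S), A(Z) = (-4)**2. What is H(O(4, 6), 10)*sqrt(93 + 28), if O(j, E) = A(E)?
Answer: 16533/5 ≈ 3306.6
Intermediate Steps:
A(Z) = 16
O(j, E) = 16
H(d, n) = 3/5 + 3*n**2 (H(d, n) = 3*(n*n + 1/(2 + 3)) = 3*(n**2 + 1/5) = 3*(1/5 + n**2) = 3/5 + 3*n**2)
H(O(4, 6), 10)*sqrt(93 + 28) = (3/5 + 3*10**2)*sqrt(93 + 28) = (3/5 + 3*100)*sqrt(121) = (3/5 + 300)*11 = (1503/5)*11 = 16533/5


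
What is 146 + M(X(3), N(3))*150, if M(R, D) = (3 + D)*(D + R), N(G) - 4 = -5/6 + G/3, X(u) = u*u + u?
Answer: 105151/6 ≈ 17525.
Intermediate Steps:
X(u) = u + u**2 (X(u) = u**2 + u = u + u**2)
N(G) = 19/6 + G/3 (N(G) = 4 + (-5/6 + G/3) = 19/6 + G/3)
146 + M(X(3), N(3))*150 = 146 + ((19/6 + (1/3)*3)**2 + 3*(19/6 + (1/3)*3) + 3*(3*(1 + 3)) + (19/6 + (1/3)*3)*(3*(1 + 3)))*150 = 146 + ((19/6 + 1)**2 + 3*(19/6 + 1) + 3*(3*4) + (19/6 + 1)*(3*4))*150 = 146 + ((25/6)**2 + 3*(25/6) + 3*12 + (25/6)*12)*150 = 146 + (625/36 + 25/2 + 36 + 50)*150 = 146 + (4171/36)*150 = 146 + 104275/6 = 105151/6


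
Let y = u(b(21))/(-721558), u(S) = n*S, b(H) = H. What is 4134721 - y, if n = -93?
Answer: 2983441013365/721558 ≈ 4.1347e+6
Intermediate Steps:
u(S) = -93*S
y = 1953/721558 (y = -93*21/(-721558) = -1953*(-1/721558) = 1953/721558 ≈ 0.0027066)
4134721 - y = 4134721 - 1*1953/721558 = 4134721 - 1953/721558 = 2983441013365/721558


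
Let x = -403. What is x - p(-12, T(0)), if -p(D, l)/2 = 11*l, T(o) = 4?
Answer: -315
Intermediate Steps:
p(D, l) = -22*l
x - p(-12, T(0)) = -403 - (-22)*4 = -403 - 1*(-88) = -403 + 88 = -315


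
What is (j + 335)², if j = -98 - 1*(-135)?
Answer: 138384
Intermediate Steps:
j = 37 (j = -98 + 135 = 37)
(j + 335)² = (37 + 335)² = 372² = 138384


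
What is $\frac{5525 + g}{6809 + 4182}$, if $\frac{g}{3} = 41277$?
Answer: $\frac{129356}{10991} \approx 11.769$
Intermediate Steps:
$g = 123831$ ($g = 3 \cdot 41277 = 123831$)
$\frac{5525 + g}{6809 + 4182} = \frac{5525 + 123831}{6809 + 4182} = \frac{129356}{10991}$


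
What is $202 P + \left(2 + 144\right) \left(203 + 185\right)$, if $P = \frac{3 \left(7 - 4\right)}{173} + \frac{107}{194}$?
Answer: $\frac{952656045}{16781} \approx 56770.0$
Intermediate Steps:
$P = \frac{20257}{33562}$ ($P = 3 \cdot 3 \cdot \frac{1}{173} + 107 \cdot \frac{1}{194} = 9 \cdot \frac{1}{173} + \frac{107}{194} = \frac{9}{173} + \frac{107}{194} = \frac{20257}{33562} \approx 0.60357$)
$202 P + \left(2 + 144\right) \left(203 + 185\right) = 202 \cdot \frac{20257}{33562} + \left(2 + 144\right) \left(203 + 185\right) = \frac{2045957}{16781} + 146 \cdot 388 = \frac{2045957}{16781} + 56648 = \frac{952656045}{16781}$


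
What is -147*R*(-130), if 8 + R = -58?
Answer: -1261260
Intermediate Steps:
R = -66 (R = -8 - 58 = -66)
-147*R*(-130) = -147*(-66)*(-130) = 9702*(-130) = -1261260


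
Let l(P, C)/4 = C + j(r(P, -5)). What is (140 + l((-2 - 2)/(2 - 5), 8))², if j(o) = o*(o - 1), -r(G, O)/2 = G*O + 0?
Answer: 55771024/81 ≈ 6.8853e+5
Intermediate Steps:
r(G, O) = -2*G*O (r(G, O) = -2*(G*O + 0) = -2*G*O)
j(o) = o*(-1 + o)
l(P, C) = 4*C + 40*P*(-1 + 10*P) (l(P, C) = 4*(C + (-2*P*(-5))*(-1 - 2*P*(-5))) = 4*(C + (10*P)*(-1 + 10*P)) = 4*(C + 10*P*(-1 + 10*P)) = 4*C + 40*P*(-1 + 10*P))
(140 + l((-2 - 2)/(2 - 5), 8))² = (140 + (4*8 - 40*(-2 - 2)/(2 - 5)*(1 - 10*(-2 - 2)/(2 - 5))))² = (140 + (32 - 40*(-4/(-3))*(1 - (-40)/(-3))))² = (140 + (32 - 40*(-4*(-⅓))*(1 - (-40)*(-1)/3)))² = (140 + (32 - 40*4/3*(1 - 10*4/3)))² = (140 + (32 - 40*4/3*(1 - 40/3)))² = (140 + (32 - 40*4/3*(-37/3)))² = (140 + (32 + 5920/9))² = (140 + 6208/9)² = (7468/9)² = 55771024/81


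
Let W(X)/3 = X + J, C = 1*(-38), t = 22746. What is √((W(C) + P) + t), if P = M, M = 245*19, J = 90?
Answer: √27557 ≈ 166.00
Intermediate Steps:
M = 4655
C = -38
P = 4655
W(X) = 270 + 3*X (W(X) = 3*(X + 90) = 3*(90 + X) = 270 + 3*X)
√((W(C) + P) + t) = √(((270 + 3*(-38)) + 4655) + 22746) = √(((270 - 114) + 4655) + 22746) = √((156 + 4655) + 22746) = √(4811 + 22746) = √27557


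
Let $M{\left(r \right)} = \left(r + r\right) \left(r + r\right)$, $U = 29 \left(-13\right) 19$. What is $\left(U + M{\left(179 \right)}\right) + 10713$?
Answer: $131714$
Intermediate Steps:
$U = -7163$ ($U = \left(-377\right) 19 = -7163$)
$M{\left(r \right)} = 4 r^{2}$ ($M{\left(r \right)} = 2 r 2 r = 4 r^{2}$)
$\left(U + M{\left(179 \right)}\right) + 10713 = \left(-7163 + 4 \cdot 179^{2}\right) + 10713 = \left(-7163 + 4 \cdot 32041\right) + 10713 = \left(-7163 + 128164\right) + 10713 = 121001 + 10713 = 131714$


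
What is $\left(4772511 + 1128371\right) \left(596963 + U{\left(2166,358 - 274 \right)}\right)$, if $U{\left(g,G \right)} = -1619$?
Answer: $3513054693408$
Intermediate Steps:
$\left(4772511 + 1128371\right) \left(596963 + U{\left(2166,358 - 274 \right)}\right) = \left(4772511 + 1128371\right) \left(596963 - 1619\right) = 5900882 \cdot 595344 = 3513054693408$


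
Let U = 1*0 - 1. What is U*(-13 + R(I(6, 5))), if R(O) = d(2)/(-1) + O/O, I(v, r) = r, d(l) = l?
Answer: 14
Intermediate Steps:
U = -1 (U = 0 - 1 = -1)
R(O) = -1 (R(O) = 2/(-1) + O/O = 2*(-1) + 1 = -2 + 1 = -1)
U*(-13 + R(I(6, 5))) = -(-13 - 1) = -1*(-14) = 14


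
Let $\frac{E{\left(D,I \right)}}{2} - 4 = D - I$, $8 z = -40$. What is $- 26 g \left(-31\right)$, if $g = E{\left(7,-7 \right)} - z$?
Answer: $33046$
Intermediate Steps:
$z = -5$ ($z = \frac{1}{8} \left(-40\right) = -5$)
$E{\left(D,I \right)} = 8 - 2 I + 2 D$ ($E{\left(D,I \right)} = 8 + 2 \left(D - I\right) = 8 + \left(- 2 I + 2 D\right) = 8 - 2 I + 2 D$)
$g = 41$ ($g = \left(8 - -14 + 2 \cdot 7\right) - -5 = \left(8 + 14 + 14\right) + 5 = 36 + 5 = 41$)
$- 26 g \left(-31\right) = \left(-26\right) 41 \left(-31\right) = \left(-1066\right) \left(-31\right) = 33046$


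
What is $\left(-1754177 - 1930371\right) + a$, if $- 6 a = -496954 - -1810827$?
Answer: $- \frac{23421161}{6} \approx -3.9035 \cdot 10^{6}$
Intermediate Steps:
$a = - \frac{1313873}{6}$ ($a = - \frac{-496954 - -1810827}{6} = - \frac{-496954 + 1810827}{6} = \left(- \frac{1}{6}\right) 1313873 = - \frac{1313873}{6} \approx -2.1898 \cdot 10^{5}$)
$\left(-1754177 - 1930371\right) + a = \left(-1754177 - 1930371\right) - \frac{1313873}{6} = -3684548 - \frac{1313873}{6} = - \frac{23421161}{6}$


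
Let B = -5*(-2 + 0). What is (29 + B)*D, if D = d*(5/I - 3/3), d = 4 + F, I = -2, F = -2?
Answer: -273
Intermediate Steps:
B = 10 (B = -5*(-2) = 10)
d = 2 (d = 4 - 2 = 2)
D = -7 (D = 2*(5/(-2) - 3/3) = 2*(5*(-½) - 3*⅓) = 2*(-5/2 - 1) = 2*(-7/2) = -7)
(29 + B)*D = (29 + 10)*(-7) = 39*(-7) = -273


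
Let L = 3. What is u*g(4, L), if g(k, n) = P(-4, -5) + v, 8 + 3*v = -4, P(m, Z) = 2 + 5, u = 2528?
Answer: 7584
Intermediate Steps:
P(m, Z) = 7
v = -4 (v = -8/3 + (⅓)*(-4) = -8/3 - 4/3 = -4)
g(k, n) = 3 (g(k, n) = 7 - 4 = 3)
u*g(4, L) = 2528*3 = 7584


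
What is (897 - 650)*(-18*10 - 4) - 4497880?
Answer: -4543328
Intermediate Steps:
(897 - 650)*(-18*10 - 4) - 4497880 = 247*(-180 - 4) - 4497880 = 247*(-184) - 4497880 = -45448 - 4497880 = -4543328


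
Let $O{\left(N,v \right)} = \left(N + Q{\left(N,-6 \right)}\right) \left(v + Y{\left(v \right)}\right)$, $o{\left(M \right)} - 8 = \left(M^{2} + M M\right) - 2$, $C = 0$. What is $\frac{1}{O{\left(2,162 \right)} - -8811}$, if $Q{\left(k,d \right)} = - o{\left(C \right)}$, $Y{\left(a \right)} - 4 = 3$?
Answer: $\frac{1}{8135} \approx 0.00012293$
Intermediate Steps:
$Y{\left(a \right)} = 7$ ($Y{\left(a \right)} = 4 + 3 = 7$)
$o{\left(M \right)} = 6 + 2 M^{2}$ ($o{\left(M \right)} = 8 - \left(2 - M^{2} - M M\right) = 8 + \left(\left(M^{2} + M^{2}\right) - 2\right) = 8 + \left(2 M^{2} - 2\right) = 8 + \left(-2 + 2 M^{2}\right) = 6 + 2 M^{2}$)
$Q{\left(k,d \right)} = -6$ ($Q{\left(k,d \right)} = - (6 + 2 \cdot 0^{2}) = - (6 + 2 \cdot 0) = - (6 + 0) = \left(-1\right) 6 = -6$)
$O{\left(N,v \right)} = \left(-6 + N\right) \left(7 + v\right)$ ($O{\left(N,v \right)} = \left(N - 6\right) \left(v + 7\right) = \left(-6 + N\right) \left(7 + v\right)$)
$\frac{1}{O{\left(2,162 \right)} - -8811} = \frac{1}{\left(-42 - 972 + 7 \cdot 2 + 2 \cdot 162\right) - -8811} = \frac{1}{\left(-42 - 972 + 14 + 324\right) + 8811} = \frac{1}{-676 + 8811} = \frac{1}{8135}$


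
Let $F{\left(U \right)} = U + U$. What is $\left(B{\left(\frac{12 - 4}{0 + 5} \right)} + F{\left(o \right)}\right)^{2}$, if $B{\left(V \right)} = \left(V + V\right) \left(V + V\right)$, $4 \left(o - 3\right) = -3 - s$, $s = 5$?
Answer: $\frac{93636}{625} \approx 149.82$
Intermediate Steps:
$o = 1$ ($o = 3 + \frac{-3 - 5}{4} = 3 + \frac{1}{4} \left(-8\right) = 3 - 2 = 1$)
$F{\left(U \right)} = 2 U$
$B{\left(V \right)} = 4 V^{2}$ ($B{\left(V \right)} = 2 V 2 V = 4 V^{2}$)
$\left(B{\left(\frac{12 - 4}{0 + 5} \right)} + F{\left(o \right)}\right)^{2} = \left(4 \left(\frac{12 - 4}{0 + 5}\right)^{2} + 2 \cdot 1\right)^{2} = \left(4 \left(\frac{8}{5}\right)^{2} + 2\right)^{2} = \left(4 \cdot \frac{64}{25} + 2\right)^{2} = \left(\frac{256}{25} + 2\right)^{2} = \left(\frac{306}{25}\right)^{2} = \frac{93636}{625}$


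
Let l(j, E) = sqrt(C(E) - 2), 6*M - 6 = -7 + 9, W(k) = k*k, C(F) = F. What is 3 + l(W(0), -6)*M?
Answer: 3 + 8*I*sqrt(2)/3 ≈ 3.0 + 3.7712*I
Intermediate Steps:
W(k) = k**2
M = 4/3 (M = 1 + (-7 + 9)/6 = 1 + (1/6)*2 = 1 + 1/3 = 4/3 ≈ 1.3333)
l(j, E) = sqrt(-2 + E) (l(j, E) = sqrt(E - 2) = sqrt(-2 + E))
3 + l(W(0), -6)*M = 3 + sqrt(-2 - 6)*(4/3) = 3 + sqrt(-8)*(4/3) = 3 + (2*I*sqrt(2))*(4/3) = 3 + 8*I*sqrt(2)/3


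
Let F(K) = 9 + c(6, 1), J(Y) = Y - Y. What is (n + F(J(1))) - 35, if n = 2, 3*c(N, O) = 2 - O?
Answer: -71/3 ≈ -23.667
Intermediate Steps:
c(N, O) = ⅔ - O/3 (c(N, O) = (2 - O)/3 = ⅔ - O/3)
J(Y) = 0
F(K) = 28/3 (F(K) = 9 + (⅔ - ⅓*1) = 9 + (⅔ - ⅓) = 9 + ⅓ = 28/3)
(n + F(J(1))) - 35 = (2 + 28/3) - 35 = 34/3 - 35 = -71/3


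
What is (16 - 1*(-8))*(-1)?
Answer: -24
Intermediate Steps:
(16 - 1*(-8))*(-1) = (16 + 8)*(-1) = 24*(-1) = -24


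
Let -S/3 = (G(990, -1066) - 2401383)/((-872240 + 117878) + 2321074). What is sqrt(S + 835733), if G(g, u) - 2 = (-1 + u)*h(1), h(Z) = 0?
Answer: sqrt(512847554663347442)/783356 ≈ 914.19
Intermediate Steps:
G(g, u) = 2 (G(g, u) = 2 + (-1 + u)*0 = 2 + 0 = 2)
S = 7204143/1566712 (S = -3*(2 - 2401383)/((-872240 + 117878) + 2321074) = -(-7204143)/(-754362 + 2321074) = -(-7204143)/1566712 = -3*(-2401381/1566712) = 7204143/1566712 ≈ 4.5983)
sqrt(S + 835733) = sqrt(7204143/1566712 + 835733) = sqrt(1309360124039/1566712) = sqrt(512847554663347442)/783356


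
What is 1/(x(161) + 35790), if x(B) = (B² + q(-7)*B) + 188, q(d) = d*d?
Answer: 1/69788 ≈ 1.4329e-5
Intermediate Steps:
q(d) = d²
x(B) = 188 + B² + 49*B (x(B) = (B² + (-7)²*B) + 188 = (B² + 49*B) + 188 = 188 + B² + 49*B)
1/(x(161) + 35790) = 1/((188 + 161² + 49*161) + 35790) = 1/((188 + 25921 + 7889) + 35790) = 1/(33998 + 35790) = 1/69788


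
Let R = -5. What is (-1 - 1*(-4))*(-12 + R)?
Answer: -51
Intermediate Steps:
(-1 - 1*(-4))*(-12 + R) = (-1 - 1*(-4))*(-12 - 5) = (-1 + 4)*(-17) = 3*(-17) = -51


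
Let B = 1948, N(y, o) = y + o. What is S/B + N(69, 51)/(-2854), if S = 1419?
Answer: 1908033/2779796 ≈ 0.68639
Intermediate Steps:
N(y, o) = o + y
S/B + N(69, 51)/(-2854) = 1419/1948 + (51 + 69)/(-2854) = 1419*(1/1948) + 120*(-1/2854) = 1419/1948 - 60/1427 = 1908033/2779796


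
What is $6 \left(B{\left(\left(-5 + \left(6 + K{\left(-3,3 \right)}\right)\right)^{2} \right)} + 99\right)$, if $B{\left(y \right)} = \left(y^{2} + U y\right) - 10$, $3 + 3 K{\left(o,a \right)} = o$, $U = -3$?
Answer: $522$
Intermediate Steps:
$K{\left(o,a \right)} = -1 + \frac{o}{3}$
$B{\left(y \right)} = -10 + y^{2} - 3 y$ ($B{\left(y \right)} = \left(y^{2} - 3 y\right) - 10 = -10 + y^{2} - 3 y$)
$6 \left(B{\left(\left(-5 + \left(6 + K{\left(-3,3 \right)}\right)\right)^{2} \right)} + 99\right) = 6 \left(\left(-10 + \left(\left(-5 + \left(6 + \left(-1 + \frac{1}{3} \left(-3\right)\right)\right)\right)^{2}\right)^{2} - 3 \left(-5 + \left(6 + \left(-1 + \frac{1}{3} \left(-3\right)\right)\right)\right)^{2}\right) + 99\right) = 6 \left(\left(-10 + \left(\left(-5 + \left(6 - 2\right)\right)^{2}\right)^{2} - 3 \left(-5 + \left(6 - 2\right)\right)^{2}\right) + 99\right) = 6 \left(\left(-10 + \left(\left(-5 + 4\right)^{2}\right)^{2} - 3 \left(-5 + 4\right)^{2}\right) + 99\right) = 6 \left(\left(-10 + \left(\left(-1\right)^{2}\right)^{2} - 3 \left(-1\right)^{2}\right) + 99\right) = 6 \left(\left(-10 + 1^{2} - 3\right) + 99\right) = 6 \left(\left(-10 + 1 - 3\right) + 99\right) = 6 \left(-12 + 99\right) = 6 \cdot 87 = 522$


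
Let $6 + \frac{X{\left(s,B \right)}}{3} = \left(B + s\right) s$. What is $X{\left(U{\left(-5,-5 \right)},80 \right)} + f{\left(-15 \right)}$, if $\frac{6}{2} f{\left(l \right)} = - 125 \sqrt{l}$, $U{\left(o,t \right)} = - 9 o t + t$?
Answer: $103482 - \frac{125 i \sqrt{15}}{3} \approx 1.0348 \cdot 10^{5} - 161.37 i$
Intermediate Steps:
$U{\left(o,t \right)} = t - 9 o t$ ($U{\left(o,t \right)} = - 9 o t + t = t - 9 o t$)
$X{\left(s,B \right)} = -18 + 3 s \left(B + s\right)$ ($X{\left(s,B \right)} = -18 + 3 \left(B + s\right) s = -18 + 3 s \left(B + s\right)$)
$f{\left(l \right)} = - \frac{125 \sqrt{l}}{3}$ ($f{\left(l \right)} = \frac{\left(-125\right) \sqrt{l}}{3} = - \frac{125 \sqrt{l}}{3}$)
$X{\left(U{\left(-5,-5 \right)},80 \right)} + f{\left(-15 \right)} = \left(-18 + 3 \left(- 5 \left(1 - -45\right)\right)^{2} + 3 \cdot 80 \left(- 5 \left(1 - -45\right)\right)\right) - \frac{125 \sqrt{-15}}{3} = \left(-18 + 3 \left(- 5 \left(1 + 45\right)\right)^{2} + 3 \cdot 80 \left(- 5 \left(1 + 45\right)\right)\right) - \frac{125 i \sqrt{15}}{3} = \left(-18 + 3 \left(\left(-5\right) 46\right)^{2} + 3 \cdot 80 \left(\left(-5\right) 46\right)\right) - \frac{125 i \sqrt{15}}{3} = \left(-18 + 3 \left(-230\right)^{2} + 3 \cdot 80 \left(-230\right)\right) - \frac{125 i \sqrt{15}}{3} = \left(-18 + 3 \cdot 52900 - 55200\right) - \frac{125 i \sqrt{15}}{3} = \left(-18 + 158700 - 55200\right) - \frac{125 i \sqrt{15}}{3} = 103482 - \frac{125 i \sqrt{15}}{3}$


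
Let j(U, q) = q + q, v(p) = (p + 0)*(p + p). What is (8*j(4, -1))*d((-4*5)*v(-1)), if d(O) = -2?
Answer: 32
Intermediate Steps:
v(p) = 2*p**2 (v(p) = p*(2*p) = 2*p**2)
j(U, q) = 2*q
(8*j(4, -1))*d((-4*5)*v(-1)) = (8*(2*(-1)))*(-2) = (8*(-2))*(-2) = -16*(-2) = 32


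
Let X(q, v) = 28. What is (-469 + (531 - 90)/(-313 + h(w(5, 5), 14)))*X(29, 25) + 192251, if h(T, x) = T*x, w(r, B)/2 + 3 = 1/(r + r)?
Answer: 39220201/219 ≈ 1.7909e+5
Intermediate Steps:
w(r, B) = -6 + 1/r (w(r, B) = -6 + 2/(r + r) = -6 + 2/((2*r)) = -6 + 2*(1/(2*r)) = -6 + 1/r)
(-469 + (531 - 90)/(-313 + h(w(5, 5), 14)))*X(29, 25) + 192251 = (-469 + (531 - 90)/(-313 + (-6 + 1/5)*14))*28 + 192251 = (-469 + 441/(-313 + (-6 + ⅕)*14))*28 + 192251 = (-469 + 441/(-313 - 29/5*14))*28 + 192251 = (-469 + 441/(-313 - 406/5))*28 + 192251 = (-469 + 441/(-1971/5))*28 + 192251 = (-469 + 441*(-5/1971))*28 + 192251 = (-469 - 245/219)*28 + 192251 = -102956/219*28 + 192251 = -2882768/219 + 192251 = 39220201/219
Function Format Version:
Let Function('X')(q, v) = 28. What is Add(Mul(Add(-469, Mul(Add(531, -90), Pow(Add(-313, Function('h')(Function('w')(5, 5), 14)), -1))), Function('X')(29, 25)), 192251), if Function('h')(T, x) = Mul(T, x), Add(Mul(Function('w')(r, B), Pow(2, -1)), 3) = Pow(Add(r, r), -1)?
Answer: Rational(39220201, 219) ≈ 1.7909e+5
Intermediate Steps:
Function('w')(r, B) = Add(-6, Pow(r, -1)) (Function('w')(r, B) = Add(-6, Mul(2, Pow(Add(r, r), -1))) = Add(-6, Mul(2, Pow(Mul(2, r), -1))) = Add(-6, Mul(2, Mul(Rational(1, 2), Pow(r, -1)))) = Add(-6, Pow(r, -1)))
Add(Mul(Add(-469, Mul(Add(531, -90), Pow(Add(-313, Function('h')(Function('w')(5, 5), 14)), -1))), Function('X')(29, 25)), 192251) = Add(Mul(Add(-469, Mul(Add(531, -90), Pow(Add(-313, Mul(Add(-6, Pow(5, -1)), 14)), -1))), 28), 192251) = Add(Mul(Add(-469, Mul(441, Pow(Add(-313, Mul(Add(-6, Rational(1, 5)), 14)), -1))), 28), 192251) = Add(Mul(Add(-469, Mul(441, Pow(Add(-313, Mul(Rational(-29, 5), 14)), -1))), 28), 192251) = Add(Mul(Add(-469, Mul(441, Pow(Add(-313, Rational(-406, 5)), -1))), 28), 192251) = Add(Mul(Add(-469, Mul(441, Pow(Rational(-1971, 5), -1))), 28), 192251) = Add(Mul(Add(-469, Mul(441, Rational(-5, 1971))), 28), 192251) = Add(Mul(Add(-469, Rational(-245, 219)), 28), 192251) = Add(Mul(Rational(-102956, 219), 28), 192251) = Add(Rational(-2882768, 219), 192251) = Rational(39220201, 219)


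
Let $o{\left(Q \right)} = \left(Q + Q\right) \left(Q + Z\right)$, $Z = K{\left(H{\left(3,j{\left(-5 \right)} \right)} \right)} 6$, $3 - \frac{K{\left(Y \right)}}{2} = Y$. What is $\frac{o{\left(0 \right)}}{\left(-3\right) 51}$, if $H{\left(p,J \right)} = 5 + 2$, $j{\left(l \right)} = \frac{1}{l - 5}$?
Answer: $0$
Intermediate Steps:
$j{\left(l \right)} = \frac{1}{-5 + l}$
$H{\left(p,J \right)} = 7$
$K{\left(Y \right)} = 6 - 2 Y$
$Z = -48$ ($Z = \left(6 - 14\right) 6 = \left(-8\right) 6 = -48$)
$o{\left(Q \right)} = 2 Q \left(-48 + Q\right)$ ($o{\left(Q \right)} = \left(Q + Q\right) \left(Q - 48\right) = 2 Q \left(-48 + Q\right)$)
$\frac{o{\left(0 \right)}}{\left(-3\right) 51} = \frac{2 \cdot 0 \left(-48 + 0\right)}{\left(-3\right) 51} = \frac{2 \cdot 0 \left(-48\right)}{-153} = 0 \left(- \frac{1}{153}\right) = 0$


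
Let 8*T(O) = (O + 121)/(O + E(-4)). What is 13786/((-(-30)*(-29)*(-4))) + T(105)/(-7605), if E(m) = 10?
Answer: 100473272/25362675 ≈ 3.9615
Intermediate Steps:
T(O) = (121 + O)/(8*(10 + O)) (T(O) = ((O + 121)/(O + 10))/8 = ((121 + O)/(10 + O))/8 = (121 + O)/(8*(10 + O)))
13786/((-(-30)*(-29)*(-4))) + T(105)/(-7605) = 13786/((-(-30)*(-29)*(-4))) + ((121 + 105)/(8*(10 + 105)))/(-7605) = 13786/((-30*29*(-4))) + ((1/8)*226/115)*(-1/7605) = 13786/((-870*(-4))) + ((1/8)*(1/115)*226)*(-1/7605) = 13786/3480 + (113/460)*(-1/7605) = 13786*(1/3480) - 113/3498300 = 6893/1740 - 113/3498300 = 100473272/25362675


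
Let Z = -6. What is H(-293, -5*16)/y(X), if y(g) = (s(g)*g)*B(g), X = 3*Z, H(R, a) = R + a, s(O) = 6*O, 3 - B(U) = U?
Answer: -373/40824 ≈ -0.0091368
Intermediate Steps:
B(U) = 3 - U
X = -18 (X = 3*(-6) = -18)
y(g) = 6*g²*(3 - g) (y(g) = ((6*g)*g)*(3 - g) = (6*g²)*(3 - g) = 6*g²*(3 - g))
H(-293, -5*16)/y(X) = (-293 - 5*16)/((6*(-18)²*(3 - 1*(-18)))) = (-293 - 80)/((6*324*(3 + 18))) = -373/(6*324*21) = -373/40824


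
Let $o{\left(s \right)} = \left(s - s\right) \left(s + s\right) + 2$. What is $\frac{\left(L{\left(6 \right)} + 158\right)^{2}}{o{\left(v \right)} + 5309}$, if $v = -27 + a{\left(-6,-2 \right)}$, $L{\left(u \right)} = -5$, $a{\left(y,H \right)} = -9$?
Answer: $\frac{23409}{5311} \approx 4.4076$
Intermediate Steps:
$v = -36$ ($v = -27 - 9 = -36$)
$o{\left(s \right)} = 2$ ($o{\left(s \right)} = 0 \cdot 2 s + 2 = 0 + 2 = 2$)
$\frac{\left(L{\left(6 \right)} + 158\right)^{2}}{o{\left(v \right)} + 5309} = \frac{\left(-5 + 158\right)^{2}}{2 + 5309} = \frac{153^{2}}{5311} = 23409 \cdot \frac{1}{5311} = \frac{23409}{5311}$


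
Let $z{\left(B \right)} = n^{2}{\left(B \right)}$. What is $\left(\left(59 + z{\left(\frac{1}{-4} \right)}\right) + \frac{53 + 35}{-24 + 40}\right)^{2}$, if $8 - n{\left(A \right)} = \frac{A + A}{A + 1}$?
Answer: $\frac{6315169}{324} \approx 19491.0$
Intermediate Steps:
$n{\left(A \right)} = 8 - \frac{2 A}{1 + A}$ ($n{\left(A \right)} = 8 - \frac{A + A}{A + 1} = 8 - \frac{2 A}{1 + A}$)
$z{\left(B \right)} = \frac{4 \left(4 + 3 B\right)^{2}}{\left(1 + B\right)^{2}}$ ($z{\left(B \right)} = \left(\frac{2 \left(4 + 3 B\right)}{1 + B}\right)^{2} = \frac{4 \left(4 + 3 B\right)^{2}}{\left(1 + B\right)^{2}}$)
$\left(\left(59 + z{\left(\frac{1}{-4} \right)}\right) + \frac{53 + 35}{-24 + 40}\right)^{2} = \left(\left(59 + \frac{4 \left(4 + \frac{3}{-4}\right)^{2}}{\left(1 + \frac{1}{-4}\right)^{2}}\right) + \frac{53 + 35}{-24 + 40}\right)^{2} = \left(\left(59 + \frac{4 \left(4 + 3 \left(- \frac{1}{4}\right)\right)^{2}}{\left(1 - \frac{1}{4}\right)^{2}}\right) + \frac{88}{16}\right)^{2} = \left(\left(59 + \frac{4 \left(4 - \frac{3}{4}\right)^{2}}{\frac{9}{16}}\right) + 88 \cdot \frac{1}{16}\right)^{2} = \left(\left(59 + 4 \cdot \frac{16}{9} \left(\frac{13}{4}\right)^{2}\right) + \frac{11}{2}\right)^{2} = \left(\left(59 + 4 \cdot \frac{16}{9} \cdot \frac{169}{16}\right) + \frac{11}{2}\right)^{2} = \left(\left(59 + \frac{676}{9}\right) + \frac{11}{2}\right)^{2} = \left(\frac{1207}{9} + \frac{11}{2}\right)^{2} = \left(\frac{2513}{18}\right)^{2} = \frac{6315169}{324}$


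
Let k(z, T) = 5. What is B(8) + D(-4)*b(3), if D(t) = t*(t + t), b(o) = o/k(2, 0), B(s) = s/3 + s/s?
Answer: 343/15 ≈ 22.867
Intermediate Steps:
B(s) = 1 + s/3 (B(s) = s*(1/3) + 1 = s/3 + 1 = 1 + s/3)
b(o) = o/5
D(t) = 2*t**2 (D(t) = t*(2*t) = 2*t**2)
B(8) + D(-4)*b(3) = (1 + (1/3)*8) + (2*(-4)**2)*((1/5)*3) = (1 + 8/3) + (2*16)*(3/5) = 11/3 + 32*(3/5) = 11/3 + 96/5 = 343/15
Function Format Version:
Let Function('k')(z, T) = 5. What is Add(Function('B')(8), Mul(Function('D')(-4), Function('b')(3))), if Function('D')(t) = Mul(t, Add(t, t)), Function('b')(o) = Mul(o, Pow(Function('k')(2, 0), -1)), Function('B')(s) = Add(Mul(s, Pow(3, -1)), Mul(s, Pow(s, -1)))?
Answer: Rational(343, 15) ≈ 22.867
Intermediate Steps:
Function('B')(s) = Add(1, Mul(Rational(1, 3), s)) (Function('B')(s) = Add(Mul(s, Rational(1, 3)), 1) = Add(Mul(Rational(1, 3), s), 1) = Add(1, Mul(Rational(1, 3), s)))
Function('b')(o) = Mul(Rational(1, 5), o) (Function('b')(o) = Mul(o, Pow(5, -1)) = Mul(o, Rational(1, 5)) = Mul(Rational(1, 5), o))
Function('D')(t) = Mul(2, Pow(t, 2)) (Function('D')(t) = Mul(t, Mul(2, t)) = Mul(2, Pow(t, 2)))
Add(Function('B')(8), Mul(Function('D')(-4), Function('b')(3))) = Add(Add(1, Mul(Rational(1, 3), 8)), Mul(Mul(2, Pow(-4, 2)), Mul(Rational(1, 5), 3))) = Add(Add(1, Rational(8, 3)), Mul(Mul(2, 16), Rational(3, 5))) = Add(Rational(11, 3), Mul(32, Rational(3, 5))) = Add(Rational(11, 3), Rational(96, 5)) = Rational(343, 15)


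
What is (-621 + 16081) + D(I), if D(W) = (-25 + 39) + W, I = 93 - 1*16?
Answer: 15551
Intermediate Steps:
I = 77 (I = 93 - 16 = 77)
D(W) = 14 + W
(-621 + 16081) + D(I) = (-621 + 16081) + (14 + 77) = 15460 + 91 = 15551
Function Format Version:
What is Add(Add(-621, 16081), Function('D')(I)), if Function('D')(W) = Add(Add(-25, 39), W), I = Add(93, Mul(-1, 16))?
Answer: 15551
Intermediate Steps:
I = 77 (I = Add(93, -16) = 77)
Function('D')(W) = Add(14, W)
Add(Add(-621, 16081), Function('D')(I)) = Add(Add(-621, 16081), Add(14, 77)) = Add(15460, 91) = 15551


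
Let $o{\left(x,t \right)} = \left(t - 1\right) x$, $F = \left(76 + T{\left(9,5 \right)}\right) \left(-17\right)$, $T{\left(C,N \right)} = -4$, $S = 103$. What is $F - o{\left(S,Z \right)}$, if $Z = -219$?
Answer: $21436$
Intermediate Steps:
$F = -1224$ ($F = \left(76 - 4\right) \left(-17\right) = 72 \left(-17\right) = -1224$)
$o{\left(x,t \right)} = x \left(-1 + t\right)$ ($o{\left(x,t \right)} = \left(t - 1\right) x = \left(-1 + t\right) x = x \left(-1 + t\right)$)
$F - o{\left(S,Z \right)} = -1224 - 103 \left(-1 - 219\right) = -1224 - 103 \left(-220\right) = -1224 - -22660 = -1224 + 22660 = 21436$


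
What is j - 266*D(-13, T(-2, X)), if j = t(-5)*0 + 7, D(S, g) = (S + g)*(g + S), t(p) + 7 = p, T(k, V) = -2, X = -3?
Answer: -59843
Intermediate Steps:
t(p) = -7 + p
D(S, g) = (S + g)² (D(S, g) = (S + g)*(S + g) = (S + g)²)
j = 7 (j = (-7 - 5)*0 + 7 = -12*0 + 7 = 0 + 7 = 7)
j - 266*D(-13, T(-2, X)) = 7 - 266*(-13 - 2)² = 7 - 266*(-15)² = 7 - 266*225 = 7 - 59850 = -59843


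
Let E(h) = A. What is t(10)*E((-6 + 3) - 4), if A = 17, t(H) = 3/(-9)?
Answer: -17/3 ≈ -5.6667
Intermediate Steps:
t(H) = -⅓ (t(H) = 3*(-⅑) = -⅓)
E(h) = 17
t(10)*E((-6 + 3) - 4) = -⅓*17 = -17/3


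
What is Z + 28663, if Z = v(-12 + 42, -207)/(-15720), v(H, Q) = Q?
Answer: 150194189/5240 ≈ 28663.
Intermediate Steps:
Z = 69/5240 (Z = -207/(-15720) = -207*(-1/15720) = 69/5240 ≈ 0.013168)
Z + 28663 = 69/5240 + 28663 = 150194189/5240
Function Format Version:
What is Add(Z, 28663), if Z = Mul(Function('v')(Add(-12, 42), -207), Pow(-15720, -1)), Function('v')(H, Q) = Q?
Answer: Rational(150194189, 5240) ≈ 28663.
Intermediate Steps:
Z = Rational(69, 5240) (Z = Mul(-207, Pow(-15720, -1)) = Mul(-207, Rational(-1, 15720)) = Rational(69, 5240) ≈ 0.013168)
Add(Z, 28663) = Add(Rational(69, 5240), 28663) = Rational(150194189, 5240)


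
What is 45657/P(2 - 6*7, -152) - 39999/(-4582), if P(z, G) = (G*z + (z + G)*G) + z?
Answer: 809062575/80698184 ≈ 10.026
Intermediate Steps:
P(z, G) = z + G*z + G*(G + z) (P(z, G) = (G*z + (G + z)*G) + z = (G*z + G*(G + z)) + z = z + G*z + G*(G + z))
45657/P(2 - 6*7, -152) - 39999/(-4582) = 45657/((2 - 6*7) + (-152)² + 2*(-152)*(2 - 6*7)) - 39999/(-4582) = 45657/((2 - 42) + 23104 + 2*(-152)*(2 - 42)) - 39999*(-1/4582) = 45657/(-40 + 23104 + 2*(-152)*(-40)) + 39999/4582 = 45657/(-40 + 23104 + 12160) + 39999/4582 = 45657/35224 + 39999/4582 = 809062575/80698184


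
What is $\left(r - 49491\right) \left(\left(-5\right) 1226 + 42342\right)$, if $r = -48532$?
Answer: $-3549608876$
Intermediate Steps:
$\left(r - 49491\right) \left(\left(-5\right) 1226 + 42342\right) = \left(-48532 - 49491\right) \left(\left(-5\right) 1226 + 42342\right) = - 98023 \left(-6130 + 42342\right) = \left(-98023\right) 36212 = -3549608876$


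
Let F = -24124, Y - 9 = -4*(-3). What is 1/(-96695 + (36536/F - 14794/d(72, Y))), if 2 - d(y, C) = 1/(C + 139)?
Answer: -1923889/200308978841 ≈ -9.6046e-6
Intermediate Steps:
Y = 21 (Y = 9 - 4*(-3) = 9 + 12 = 21)
d(y, C) = 2 - 1/(139 + C) (d(y, C) = 2 - 1/(C + 139) = 2 - 1/(139 + C))
1/(-96695 + (36536/F - 14794/d(72, Y))) = 1/(-96695 + (36536/(-24124) - 14794*(139 + 21)/(277 + 2*21))) = 1/(-96695 + (36536*(-1/24124) - 14794*160/(277 + 42))) = 1/(-96695 + (-9134/6031 - 14794/((1/160)*319))) = 1/(-96695 + (-9134/6031 - 14794/319/160)) = 1/(-96695 + (-9134/6031 - 14794*160/319)) = 1/(-96695 + (-9134/6031 - 2367040/319)) = 1/(-96695 - 14278531986/1923889) = 1/(-200308978841/1923889) = -1923889/200308978841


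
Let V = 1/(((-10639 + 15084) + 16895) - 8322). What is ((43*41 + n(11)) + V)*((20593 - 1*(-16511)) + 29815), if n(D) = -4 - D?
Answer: 1522772962335/13018 ≈ 1.1697e+8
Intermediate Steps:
V = 1/13018 (V = 1/((4445 + 16895) - 8322) = 1/(21340 - 8322) = 1/13018 ≈ 7.6817e-5)
((43*41 + n(11)) + V)*((20593 - 1*(-16511)) + 29815) = ((43*41 + (-4 - 1*11)) + 1/13018)*((20593 - 1*(-16511)) + 29815) = ((1763 + (-4 - 11)) + 1/13018)*((20593 + 16511) + 29815) = ((1763 - 15) + 1/13018)*(37104 + 29815) = (1748 + 1/13018)*66919 = (22755465/13018)*66919 = 1522772962335/13018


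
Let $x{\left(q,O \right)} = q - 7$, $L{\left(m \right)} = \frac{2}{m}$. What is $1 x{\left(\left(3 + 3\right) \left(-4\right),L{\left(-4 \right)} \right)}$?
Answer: $-31$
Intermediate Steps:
$x{\left(q,O \right)} = -7 + q$ ($x{\left(q,O \right)} = q - 7 = -7 + q$)
$1 x{\left(\left(3 + 3\right) \left(-4\right),L{\left(-4 \right)} \right)} = 1 \left(-7 + \left(3 + 3\right) \left(-4\right)\right) = 1 \left(-7 + 6 \left(-4\right)\right) = 1 \left(-7 - 24\right) = 1 \left(-31\right) = -31$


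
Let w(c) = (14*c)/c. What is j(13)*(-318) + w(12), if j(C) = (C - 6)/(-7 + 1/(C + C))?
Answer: 60410/181 ≈ 333.76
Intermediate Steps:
w(c) = 14
j(C) = (-6 + C)/(-7 + 1/(2*C))
j(13)*(-318) + w(12) = (2*13*(6 - 1*13)/(-1 + 14*13))*(-318) + 14 = (2*13*(6 - 13)/(-1 + 182))*(-318) + 14 = (2*13*(-7)/181)*(-318) + 14 = (2*13*(1/181)*(-7))*(-318) + 14 = -182/181*(-318) + 14 = 57876/181 + 14 = 60410/181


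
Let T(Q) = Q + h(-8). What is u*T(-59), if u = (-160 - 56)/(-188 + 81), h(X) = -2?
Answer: -13176/107 ≈ -123.14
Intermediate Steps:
u = 216/107 (u = -216/(-107) = -216*(-1/107) = 216/107 ≈ 2.0187)
T(Q) = -2 + Q (T(Q) = Q - 2 = -2 + Q)
u*T(-59) = 216*(-2 - 59)/107 = (216/107)*(-61) = -13176/107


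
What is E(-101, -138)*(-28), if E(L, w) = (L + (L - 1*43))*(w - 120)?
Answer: -1769880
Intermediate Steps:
E(L, w) = (-120 + w)*(-43 + 2*L) (E(L, w) = (L + (L - 43))*(-120 + w) = (L + (-43 + L))*(-120 + w) = (-43 + 2*L)*(-120 + w) = (-120 + w)*(-43 + 2*L))
E(-101, -138)*(-28) = (5160 - 240*(-101) - 43*(-138) + 2*(-101)*(-138))*(-28) = (5160 + 24240 + 5934 + 27876)*(-28) = 63210*(-28) = -1769880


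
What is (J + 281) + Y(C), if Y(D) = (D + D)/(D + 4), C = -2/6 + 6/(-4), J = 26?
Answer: 3969/13 ≈ 305.31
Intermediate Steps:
C = -11/6 (C = -2*⅙ + 6*(-¼) = -⅓ - 3/2 = -11/6 ≈ -1.8333)
Y(D) = 2*D/(4 + D) (Y(D) = (2*D)/(4 + D) = 2*D/(4 + D))
(J + 281) + Y(C) = (26 + 281) + 2*(-11/6)/(4 - 11/6) = 307 + 2*(-11/6)/(13/6) = 307 + 2*(-11/6)*(6/13) = 307 - 22/13 = 3969/13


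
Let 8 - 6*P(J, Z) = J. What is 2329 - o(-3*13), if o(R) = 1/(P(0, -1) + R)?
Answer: 263180/113 ≈ 2329.0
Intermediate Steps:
P(J, Z) = 4/3 - J/6
o(R) = 1/(4/3 + R) (o(R) = 1/((4/3 - ⅙*0) + R) = 1/((4/3 + 0) + R) = 1/(4/3 + R))
2329 - o(-3*13) = 2329 - 3/(4 + 3*(-3*13)) = 2329 - 3/(4 + 3*(-39)) = 2329 - 3/(4 - 117) = 2329 - 3/(-113) = 2329 - 3*(-1)/113 = 2329 - 1*(-3/113) = 2329 + 3/113 = 263180/113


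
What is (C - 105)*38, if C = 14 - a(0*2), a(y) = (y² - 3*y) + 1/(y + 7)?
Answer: -24244/7 ≈ -3463.4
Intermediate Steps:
a(y) = y² + 1/(7 + y) - 3*y (a(y) = (y² - 3*y) + 1/(7 + y) = y² + 1/(7 + y) - 3*y)
C = 97/7 (C = 14 - (1 + (0*2)³ - 0*2 + 4*(0*2)²)/(7 + 0*2) = 14 - (1 + 0³ - 21*0 + 4*0²)/(7 + 0) = 14 - (1 + 0 + 0 + 4*0)/7 = 14 - (1 + 0 + 0 + 0)/7 = 14 - 1/7 = 14 - 1*⅐ = 14 - ⅐ = 97/7 ≈ 13.857)
(C - 105)*38 = (97/7 - 105)*38 = -638/7*38 = -24244/7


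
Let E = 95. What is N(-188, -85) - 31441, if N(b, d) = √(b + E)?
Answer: -31441 + I*√93 ≈ -31441.0 + 9.6436*I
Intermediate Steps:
N(b, d) = √(95 + b) (N(b, d) = √(b + 95) = √(95 + b))
N(-188, -85) - 31441 = √(95 - 188) - 31441 = √(-93) - 31441 = I*√93 - 31441 = -31441 + I*√93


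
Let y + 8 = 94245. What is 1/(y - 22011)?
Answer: 1/72226 ≈ 1.3845e-5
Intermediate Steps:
y = 94237 (y = -8 + 94245 = 94237)
1/(y - 22011) = 1/(94237 - 22011) = 1/72226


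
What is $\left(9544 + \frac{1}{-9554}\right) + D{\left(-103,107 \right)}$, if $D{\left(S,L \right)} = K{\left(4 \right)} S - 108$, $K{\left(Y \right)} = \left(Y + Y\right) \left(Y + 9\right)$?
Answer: $- \frac{12190905}{9554} \approx -1276.0$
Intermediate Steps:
$K{\left(Y \right)} = 2 Y \left(9 + Y\right)$
$D{\left(S,L \right)} = -108 + 104 S$ ($D{\left(S,L \right)} = 2 \cdot 4 \left(9 + 4\right) S - 108 = 2 \cdot 4 \cdot 13 S - 108 = 104 S - 108 = -108 + 104 S$)
$\left(9544 + \frac{1}{-9554}\right) + D{\left(-103,107 \right)} = \left(9544 + \frac{1}{-9554}\right) + \left(-108 + 104 \left(-103\right)\right) = \left(9544 - \frac{1}{9554}\right) - 10820 = \frac{91183375}{9554} - 10820 = - \frac{12190905}{9554}$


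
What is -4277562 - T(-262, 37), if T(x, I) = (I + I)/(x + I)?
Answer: -962451376/225 ≈ -4.2776e+6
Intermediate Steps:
T(x, I) = 2*I/(I + x) (T(x, I) = (2*I)/(I + x) = 2*I/(I + x))
-4277562 - T(-262, 37) = -4277562 - 2*37/(37 - 262) = -4277562 - 2*37/(-225) = -4277562 - 2*37*(-1)/225 = -4277562 - 1*(-74/225) = -4277562 + 74/225 = -962451376/225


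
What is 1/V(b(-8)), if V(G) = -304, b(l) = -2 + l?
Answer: -1/304 ≈ -0.0032895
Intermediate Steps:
1/V(b(-8)) = 1/(-304) = -1/304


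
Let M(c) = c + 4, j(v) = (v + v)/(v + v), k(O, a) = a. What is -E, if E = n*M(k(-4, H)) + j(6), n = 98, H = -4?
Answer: -1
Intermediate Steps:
j(v) = 1 (j(v) = (2*v)/((2*v)) = (2*v)*(1/(2*v)) = 1)
M(c) = 4 + c
E = 1 (E = 98*(4 - 4) + 1 = 98*0 + 1 = 0 + 1 = 1)
-E = -1*1 = -1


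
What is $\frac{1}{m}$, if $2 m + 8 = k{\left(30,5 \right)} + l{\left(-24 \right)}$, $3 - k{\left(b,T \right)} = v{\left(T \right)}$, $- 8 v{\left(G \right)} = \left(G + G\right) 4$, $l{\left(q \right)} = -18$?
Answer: $- \frac{1}{9} \approx -0.11111$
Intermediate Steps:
$v{\left(G \right)} = - G$ ($v{\left(G \right)} = - \frac{\left(G + G\right) 4}{8} = - \frac{2 G 4}{8} = - \frac{8 G}{8} = - G$)
$k{\left(b,T \right)} = 3 + T$ ($k{\left(b,T \right)} = 3 - - T = 3 + T$)
$m = -9$ ($m = -4 + \frac{\left(3 + 5\right) - 18}{2} = -4 + \frac{8 - 18}{2} = -4 + \frac{1}{2} \left(-10\right) = -4 - 5 = -9$)
$\frac{1}{m} = \frac{1}{-9} = - \frac{1}{9}$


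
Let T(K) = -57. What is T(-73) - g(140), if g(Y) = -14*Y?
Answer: 1903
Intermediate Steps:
T(-73) - g(140) = -57 - (-14)*140 = -57 - 1*(-1960) = -57 + 1960 = 1903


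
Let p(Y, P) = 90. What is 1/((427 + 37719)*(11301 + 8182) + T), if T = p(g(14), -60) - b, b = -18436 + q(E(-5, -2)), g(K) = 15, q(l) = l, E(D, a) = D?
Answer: 1/743217049 ≈ 1.3455e-9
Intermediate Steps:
b = -18441 (b = -18436 - 5 = -18441)
T = 18531 (T = 90 - 1*(-18441) = 90 + 18441 = 18531)
1/((427 + 37719)*(11301 + 8182) + T) = 1/((427 + 37719)*(11301 + 8182) + 18531) = 1/(38146*19483 + 18531) = 1/(743198518 + 18531) = 1/743217049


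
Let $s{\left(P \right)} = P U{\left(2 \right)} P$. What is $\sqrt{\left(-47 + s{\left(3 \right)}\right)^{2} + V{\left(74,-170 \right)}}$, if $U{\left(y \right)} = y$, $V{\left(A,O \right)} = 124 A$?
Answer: $3 \sqrt{1113} \approx 100.08$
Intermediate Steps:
$s{\left(P \right)} = 2 P^{2}$ ($s{\left(P \right)} = P 2 P = 2 P P = 2 P^{2}$)
$\sqrt{\left(-47 + s{\left(3 \right)}\right)^{2} + V{\left(74,-170 \right)}} = \sqrt{\left(-47 + 2 \cdot 3^{2}\right)^{2} + 124 \cdot 74} = \sqrt{\left(-47 + 2 \cdot 9\right)^{2} + 9176} = \sqrt{\left(-47 + 18\right)^{2} + 9176} = \sqrt{\left(-29\right)^{2} + 9176} = \sqrt{841 + 9176} = \sqrt{10017} = 3 \sqrt{1113}$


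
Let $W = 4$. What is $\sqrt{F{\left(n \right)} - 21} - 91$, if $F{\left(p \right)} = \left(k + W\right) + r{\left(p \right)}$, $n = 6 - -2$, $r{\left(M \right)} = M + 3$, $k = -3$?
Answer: $-91 + 3 i \approx -91.0 + 3.0 i$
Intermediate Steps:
$r{\left(M \right)} = 3 + M$
$n = 8$ ($n = 6 + 2 = 8$)
$F{\left(p \right)} = 4 + p$ ($F{\left(p \right)} = \left(-3 + 4\right) + \left(3 + p\right) = 1 + \left(3 + p\right) = 4 + p$)
$\sqrt{F{\left(n \right)} - 21} - 91 = \sqrt{\left(4 + 8\right) - 21} - 91 = \sqrt{12 - 21} - 91 = \sqrt{-9} - 91 = 3 i - 91 = -91 + 3 i$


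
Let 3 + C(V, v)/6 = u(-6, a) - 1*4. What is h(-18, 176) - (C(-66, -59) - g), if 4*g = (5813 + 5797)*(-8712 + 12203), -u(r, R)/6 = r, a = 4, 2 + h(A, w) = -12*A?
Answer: 20265335/2 ≈ 1.0133e+7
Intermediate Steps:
h(A, w) = -2 - 12*A
u(r, R) = -6*r
C(V, v) = 174 (C(V, v) = -18 + 6*(-6*(-6) - 1*4) = -18 + 6*(36 - 4) = -18 + 6*32 = -18 + 192 = 174)
g = 20265255/2 (g = ((5813 + 5797)*(-8712 + 12203))/4 = (11610*3491)/4 = (¼)*40530510 = 20265255/2 ≈ 1.0133e+7)
h(-18, 176) - (C(-66, -59) - g) = (-2 - 12*(-18)) - (174 - 1*20265255/2) = (-2 + 216) - (174 - 20265255/2) = 214 - 1*(-20264907/2) = 214 + 20264907/2 = 20265335/2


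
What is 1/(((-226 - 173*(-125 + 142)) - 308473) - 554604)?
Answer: -1/866244 ≈ -1.1544e-6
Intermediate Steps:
1/(((-226 - 173*(-125 + 142)) - 308473) - 554604) = 1/(((-226 - 173*17) - 308473) - 554604) = 1/(((-226 - 2941) - 308473) - 554604) = 1/((-3167 - 308473) - 554604) = 1/(-311640 - 554604) = 1/(-866244) = -1/866244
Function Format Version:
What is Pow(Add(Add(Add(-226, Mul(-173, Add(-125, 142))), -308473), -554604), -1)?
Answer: Rational(-1, 866244) ≈ -1.1544e-6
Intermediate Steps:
Pow(Add(Add(Add(-226, Mul(-173, Add(-125, 142))), -308473), -554604), -1) = Pow(Add(Add(Add(-226, Mul(-173, 17)), -308473), -554604), -1) = Pow(Add(Add(Add(-226, -2941), -308473), -554604), -1) = Pow(Add(Add(-3167, -308473), -554604), -1) = Pow(Add(-311640, -554604), -1) = Pow(-866244, -1) = Rational(-1, 866244)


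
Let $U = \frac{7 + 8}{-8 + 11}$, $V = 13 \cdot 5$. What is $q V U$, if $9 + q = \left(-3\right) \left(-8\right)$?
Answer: $4875$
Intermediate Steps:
$q = 15$ ($q = -9 - -24 = -9 + 24 = 15$)
$V = 65$
$U = 5$ ($U = \frac{15}{3} = 15 \cdot \frac{1}{3} = 5$)
$q V U = 15 \cdot 65 \cdot 5 = 975 \cdot 5 = 4875$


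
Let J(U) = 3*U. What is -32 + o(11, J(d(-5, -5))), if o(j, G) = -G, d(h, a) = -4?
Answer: -20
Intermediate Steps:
-32 + o(11, J(d(-5, -5))) = -32 - 3*(-4) = -32 - 1*(-12) = -32 + 12 = -20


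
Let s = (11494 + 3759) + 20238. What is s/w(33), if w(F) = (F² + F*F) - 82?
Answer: 35491/2096 ≈ 16.933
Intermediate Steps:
w(F) = -82 + 2*F² (w(F) = (F² + F²) - 82 = 2*F² - 82 = -82 + 2*F²)
s = 35491 (s = 15253 + 20238 = 35491)
s/w(33) = 35491/(-82 + 2*33²) = 35491/(-82 + 2*1089) = 35491/(-82 + 2178) = 35491/2096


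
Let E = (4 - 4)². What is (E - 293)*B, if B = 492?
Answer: -144156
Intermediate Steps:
E = 0 (E = 0² = 0)
(E - 293)*B = (0 - 293)*492 = -293*492 = -144156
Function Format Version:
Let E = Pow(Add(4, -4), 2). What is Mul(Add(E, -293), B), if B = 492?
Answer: -144156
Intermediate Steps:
E = 0 (E = Pow(0, 2) = 0)
Mul(Add(E, -293), B) = Mul(Add(0, -293), 492) = Mul(-293, 492) = -144156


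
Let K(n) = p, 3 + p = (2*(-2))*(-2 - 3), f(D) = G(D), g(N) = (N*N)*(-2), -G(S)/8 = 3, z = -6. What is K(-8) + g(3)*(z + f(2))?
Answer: 557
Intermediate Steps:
G(S) = -24 (G(S) = -8*3 = -24)
g(N) = -2*N² (g(N) = N²*(-2) = -2*N²)
f(D) = -24
p = 17 (p = -3 + (2*(-2))*(-2 - 3) = -3 - 4*(-5) = -3 + 20 = 17)
K(n) = 17
K(-8) + g(3)*(z + f(2)) = 17 + (-2*3²)*(-6 - 24) = 17 - 2*9*(-30) = 17 - 18*(-30) = 17 + 540 = 557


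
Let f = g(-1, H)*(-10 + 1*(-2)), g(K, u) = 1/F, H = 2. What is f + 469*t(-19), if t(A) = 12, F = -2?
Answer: 5634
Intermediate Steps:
g(K, u) = -½ (g(K, u) = 1/(-2) = -½)
f = 6 (f = -(-10 + 1*(-2))/2 = -(-10 - 2)/2 = -½*(-12) = 6)
f + 469*t(-19) = 6 + 469*12 = 6 + 5628 = 5634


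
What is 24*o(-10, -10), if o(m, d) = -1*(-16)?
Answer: 384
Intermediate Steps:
o(m, d) = 16
24*o(-10, -10) = 24*16 = 384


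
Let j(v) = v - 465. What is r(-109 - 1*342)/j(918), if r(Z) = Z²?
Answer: 203401/453 ≈ 449.01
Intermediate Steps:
j(v) = -465 + v
r(-109 - 1*342)/j(918) = (-109 - 1*342)²/(-465 + 918) = (-109 - 342)²/453 = (-451)²*(1/453) = 203401*(1/453) = 203401/453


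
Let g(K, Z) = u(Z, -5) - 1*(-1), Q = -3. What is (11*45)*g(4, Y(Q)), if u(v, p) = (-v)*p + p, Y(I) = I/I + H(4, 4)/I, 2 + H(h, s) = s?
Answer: -1155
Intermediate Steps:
H(h, s) = -2 + s
Y(I) = 1 + 2/I (Y(I) = I/I + (-2 + 4)/I = 1 + 2/I)
u(v, p) = p - p*v (u(v, p) = -p*v + p = p - p*v)
g(K, Z) = -4 + 5*Z (g(K, Z) = -5*(1 - Z) - 1*(-1) = (-5 + 5*Z) + 1 = -4 + 5*Z)
(11*45)*g(4, Y(Q)) = (11*45)*(-4 + 5*((2 - 3)/(-3))) = 495*(-4 + 5*(-⅓*(-1))) = 495*(-4 + 5*(⅓)) = 495*(-4 + 5/3) = 495*(-7/3) = -1155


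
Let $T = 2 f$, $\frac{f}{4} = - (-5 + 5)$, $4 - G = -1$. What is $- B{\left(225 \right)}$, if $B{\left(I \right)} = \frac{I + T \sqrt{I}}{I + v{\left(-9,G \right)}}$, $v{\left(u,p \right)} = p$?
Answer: $- \frac{45}{46} \approx -0.97826$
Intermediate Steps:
$G = 5$ ($G = 4 - -1 = 4 + 1 = 5$)
$f = 0$ ($f = 4 \left(- (-5 + 5)\right) = 4 \left(\left(-1\right) 0\right) = 4 \cdot 0 = 0$)
$T = 0$ ($T = 2 \cdot 0 = 0$)
$B{\left(I \right)} = \frac{I}{5 + I}$ ($B{\left(I \right)} = \frac{I + 0 \sqrt{I}}{I + 5} = \frac{I + 0}{5 + I} = \frac{I}{5 + I}$)
$- B{\left(225 \right)} = - \frac{225}{5 + 225} = - \frac{225}{230} = \left(-1\right) \frac{45}{46} = - \frac{45}{46}$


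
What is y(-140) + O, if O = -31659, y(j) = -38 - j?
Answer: -31557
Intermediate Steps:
y(-140) + O = (-38 - 1*(-140)) - 31659 = (-38 + 140) - 31659 = 102 - 31659 = -31557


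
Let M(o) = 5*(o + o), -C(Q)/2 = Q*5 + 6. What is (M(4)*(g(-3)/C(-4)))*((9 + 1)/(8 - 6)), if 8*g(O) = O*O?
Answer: 225/28 ≈ 8.0357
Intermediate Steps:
g(O) = O²/8 (g(O) = (O*O)/8 = O²/8)
C(Q) = -12 - 10*Q (C(Q) = -2*(Q*5 + 6) = -2*(5*Q + 6) = -2*(6 + 5*Q) = -12 - 10*Q)
M(o) = 10*o (M(o) = 5*(2*o) = 10*o)
(M(4)*(g(-3)/C(-4)))*((9 + 1)/(8 - 6)) = ((10*4)*(((⅛)*(-3)²)/(-12 - 10*(-4))))*((9 + 1)/(8 - 6)) = (40*(((⅛)*9)/(-12 + 40)))*(10/2) = (40*((9/8)/28))*(10*(½)) = (40*((9/8)*(1/28)))*5 = (40*(9/224))*5 = (45/28)*5 = 225/28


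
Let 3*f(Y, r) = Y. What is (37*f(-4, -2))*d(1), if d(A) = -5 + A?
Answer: 592/3 ≈ 197.33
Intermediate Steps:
f(Y, r) = Y/3
(37*f(-4, -2))*d(1) = (37*((⅓)*(-4)))*(-5 + 1) = (37*(-4/3))*(-4) = -148/3*(-4) = 592/3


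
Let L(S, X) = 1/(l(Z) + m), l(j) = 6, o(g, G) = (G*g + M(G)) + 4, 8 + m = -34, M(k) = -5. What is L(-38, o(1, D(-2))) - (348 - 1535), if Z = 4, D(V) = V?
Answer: 42731/36 ≈ 1187.0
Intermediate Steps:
m = -42 (m = -8 - 34 = -42)
o(g, G) = -1 + G*g (o(g, G) = (G*g - 5) + 4 = (-5 + G*g) + 4 = -1 + G*g)
L(S, X) = -1/36 (L(S, X) = 1/(6 - 42) = 1/(-36) = -1/36)
L(-38, o(1, D(-2))) - (348 - 1535) = -1/36 - (348 - 1535) = -1/36 - 1*(-1187) = -1/36 + 1187 = 42731/36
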